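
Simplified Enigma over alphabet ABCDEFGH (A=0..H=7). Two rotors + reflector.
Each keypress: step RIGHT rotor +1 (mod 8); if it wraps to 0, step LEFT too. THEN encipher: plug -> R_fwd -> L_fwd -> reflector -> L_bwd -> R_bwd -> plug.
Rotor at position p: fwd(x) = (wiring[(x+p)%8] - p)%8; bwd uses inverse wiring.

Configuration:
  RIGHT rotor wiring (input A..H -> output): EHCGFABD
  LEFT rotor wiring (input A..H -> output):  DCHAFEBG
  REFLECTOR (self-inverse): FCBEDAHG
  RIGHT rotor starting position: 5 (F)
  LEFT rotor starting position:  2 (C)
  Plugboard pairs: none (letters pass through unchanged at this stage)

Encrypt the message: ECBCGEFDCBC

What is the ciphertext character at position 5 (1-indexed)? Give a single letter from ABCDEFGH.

Char 1 ('E'): step: R->6, L=2; E->plug->E->R->E->L->H->refl->G->L'->B->R'->D->plug->D
Char 2 ('C'): step: R->7, L=2; C->plug->C->R->A->L->F->refl->A->L'->H->R'->E->plug->E
Char 3 ('B'): step: R->0, L->3 (L advanced); B->plug->B->R->H->L->E->refl->D->L'->E->R'->A->plug->A
Char 4 ('C'): step: R->1, L=3; C->plug->C->R->F->L->A->refl->F->L'->A->R'->F->plug->F
Char 5 ('G'): step: R->2, L=3; G->plug->G->R->C->L->B->refl->C->L'->B->R'->F->plug->F

F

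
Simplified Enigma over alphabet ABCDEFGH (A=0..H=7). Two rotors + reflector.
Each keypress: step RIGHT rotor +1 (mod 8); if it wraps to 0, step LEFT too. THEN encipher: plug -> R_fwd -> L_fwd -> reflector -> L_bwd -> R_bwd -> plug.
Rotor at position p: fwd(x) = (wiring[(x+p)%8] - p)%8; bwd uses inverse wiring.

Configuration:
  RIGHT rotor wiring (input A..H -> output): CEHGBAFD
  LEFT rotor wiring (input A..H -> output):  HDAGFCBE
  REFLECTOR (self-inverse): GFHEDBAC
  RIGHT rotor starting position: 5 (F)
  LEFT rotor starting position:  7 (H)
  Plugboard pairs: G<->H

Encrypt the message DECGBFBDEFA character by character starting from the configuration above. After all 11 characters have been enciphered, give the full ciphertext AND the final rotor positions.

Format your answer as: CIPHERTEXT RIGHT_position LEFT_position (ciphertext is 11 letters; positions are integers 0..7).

Answer: GAEEDHEBABB 0 1

Derivation:
Char 1 ('D'): step: R->6, L=7; D->plug->D->R->G->L->D->refl->E->L'->C->R'->H->plug->G
Char 2 ('E'): step: R->7, L=7; E->plug->E->R->H->L->C->refl->H->L'->E->R'->A->plug->A
Char 3 ('C'): step: R->0, L->0 (L advanced); C->plug->C->R->H->L->E->refl->D->L'->B->R'->E->plug->E
Char 4 ('G'): step: R->1, L=0; G->plug->H->R->B->L->D->refl->E->L'->H->R'->E->plug->E
Char 5 ('B'): step: R->2, L=0; B->plug->B->R->E->L->F->refl->B->L'->G->R'->D->plug->D
Char 6 ('F'): step: R->3, L=0; F->plug->F->R->H->L->E->refl->D->L'->B->R'->G->plug->H
Char 7 ('B'): step: R->4, L=0; B->plug->B->R->E->L->F->refl->B->L'->G->R'->E->plug->E
Char 8 ('D'): step: R->5, L=0; D->plug->D->R->F->L->C->refl->H->L'->A->R'->B->plug->B
Char 9 ('E'): step: R->6, L=0; E->plug->E->R->B->L->D->refl->E->L'->H->R'->A->plug->A
Char 10 ('F'): step: R->7, L=0; F->plug->F->R->C->L->A->refl->G->L'->D->R'->B->plug->B
Char 11 ('A'): step: R->0, L->1 (L advanced); A->plug->A->R->C->L->F->refl->B->L'->E->R'->B->plug->B
Final: ciphertext=GAEEDHEBABB, RIGHT=0, LEFT=1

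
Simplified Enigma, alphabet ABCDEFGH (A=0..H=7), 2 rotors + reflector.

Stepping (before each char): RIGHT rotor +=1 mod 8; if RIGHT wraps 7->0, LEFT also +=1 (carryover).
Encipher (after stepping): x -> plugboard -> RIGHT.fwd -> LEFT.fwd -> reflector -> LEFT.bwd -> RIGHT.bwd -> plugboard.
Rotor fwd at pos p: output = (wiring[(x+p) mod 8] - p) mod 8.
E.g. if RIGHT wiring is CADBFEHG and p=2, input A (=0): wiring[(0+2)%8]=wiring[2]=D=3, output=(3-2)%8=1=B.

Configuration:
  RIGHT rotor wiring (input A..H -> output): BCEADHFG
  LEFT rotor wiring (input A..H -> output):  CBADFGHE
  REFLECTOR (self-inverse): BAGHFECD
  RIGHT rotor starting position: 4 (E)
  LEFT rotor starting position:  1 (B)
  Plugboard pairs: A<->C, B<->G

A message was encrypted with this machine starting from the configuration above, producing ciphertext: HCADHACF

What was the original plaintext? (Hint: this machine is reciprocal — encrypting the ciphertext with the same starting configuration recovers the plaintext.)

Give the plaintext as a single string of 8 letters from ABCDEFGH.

Char 1 ('H'): step: R->5, L=1; H->plug->H->R->G->L->D->refl->H->L'->B->R'->C->plug->A
Char 2 ('C'): step: R->6, L=1; C->plug->A->R->H->L->B->refl->A->L'->A->R'->B->plug->G
Char 3 ('A'): step: R->7, L=1; A->plug->C->R->D->L->E->refl->F->L'->E->R'->F->plug->F
Char 4 ('D'): step: R->0, L->2 (L advanced); D->plug->D->R->A->L->G->refl->C->L'->F->R'->G->plug->B
Char 5 ('H'): step: R->1, L=2; H->plug->H->R->A->L->G->refl->C->L'->F->R'->G->plug->B
Char 6 ('A'): step: R->2, L=2; A->plug->C->R->B->L->B->refl->A->L'->G->R'->B->plug->G
Char 7 ('C'): step: R->3, L=2; C->plug->A->R->F->L->C->refl->G->L'->A->R'->B->plug->G
Char 8 ('F'): step: R->4, L=2; F->plug->F->R->G->L->A->refl->B->L'->B->R'->C->plug->A

Answer: AGFBBGGA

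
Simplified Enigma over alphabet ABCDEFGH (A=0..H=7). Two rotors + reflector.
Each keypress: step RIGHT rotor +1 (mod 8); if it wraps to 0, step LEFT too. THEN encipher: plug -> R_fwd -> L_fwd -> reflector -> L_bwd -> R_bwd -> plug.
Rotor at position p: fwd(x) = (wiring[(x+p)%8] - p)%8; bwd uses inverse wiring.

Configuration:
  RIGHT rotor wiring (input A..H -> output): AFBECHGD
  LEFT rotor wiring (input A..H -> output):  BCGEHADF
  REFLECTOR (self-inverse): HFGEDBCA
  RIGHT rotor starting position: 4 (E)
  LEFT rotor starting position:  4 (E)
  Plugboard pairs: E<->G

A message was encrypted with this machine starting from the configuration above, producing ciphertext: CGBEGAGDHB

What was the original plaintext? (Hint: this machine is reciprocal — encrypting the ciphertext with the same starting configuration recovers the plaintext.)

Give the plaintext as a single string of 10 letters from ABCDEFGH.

Char 1 ('C'): step: R->5, L=4; C->plug->C->R->G->L->C->refl->G->L'->F->R'->H->plug->H
Char 2 ('G'): step: R->6, L=4; G->plug->E->R->D->L->B->refl->F->L'->E->R'->G->plug->E
Char 3 ('B'): step: R->7, L=4; B->plug->B->R->B->L->E->refl->D->L'->A->R'->G->plug->E
Char 4 ('E'): step: R->0, L->5 (L advanced); E->plug->G->R->G->L->H->refl->A->L'->C->R'->E->plug->G
Char 5 ('G'): step: R->1, L=5; G->plug->E->R->G->L->H->refl->A->L'->C->R'->G->plug->E
Char 6 ('A'): step: R->2, L=5; A->plug->A->R->H->L->C->refl->G->L'->B->R'->F->plug->F
Char 7 ('G'): step: R->3, L=5; G->plug->E->R->A->L->D->refl->E->L'->D->R'->D->plug->D
Char 8 ('D'): step: R->4, L=5; D->plug->D->R->H->L->C->refl->G->L'->B->R'->F->plug->F
Char 9 ('H'): step: R->5, L=5; H->plug->H->R->F->L->B->refl->F->L'->E->R'->F->plug->F
Char 10 ('B'): step: R->6, L=5; B->plug->B->R->F->L->B->refl->F->L'->E->R'->G->plug->E

Answer: HEEGEFDFFE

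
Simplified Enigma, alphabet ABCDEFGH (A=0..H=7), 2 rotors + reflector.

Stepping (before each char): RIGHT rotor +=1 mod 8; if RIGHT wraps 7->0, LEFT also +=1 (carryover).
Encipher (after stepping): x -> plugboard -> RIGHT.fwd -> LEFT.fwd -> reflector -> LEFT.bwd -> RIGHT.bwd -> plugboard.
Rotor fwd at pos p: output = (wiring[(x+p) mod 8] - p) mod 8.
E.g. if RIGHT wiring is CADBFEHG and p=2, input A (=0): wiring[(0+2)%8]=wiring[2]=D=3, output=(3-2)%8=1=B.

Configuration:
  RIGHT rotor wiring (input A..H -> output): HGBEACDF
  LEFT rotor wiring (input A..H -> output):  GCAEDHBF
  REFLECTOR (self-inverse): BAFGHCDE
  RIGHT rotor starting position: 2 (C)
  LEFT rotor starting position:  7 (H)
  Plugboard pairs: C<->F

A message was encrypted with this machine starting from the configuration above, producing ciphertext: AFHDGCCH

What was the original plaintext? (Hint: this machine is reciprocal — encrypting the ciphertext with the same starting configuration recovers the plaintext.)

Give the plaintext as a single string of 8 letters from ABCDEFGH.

Answer: BABGABHD

Derivation:
Char 1 ('A'): step: R->3, L=7; A->plug->A->R->B->L->H->refl->E->L'->F->R'->B->plug->B
Char 2 ('F'): step: R->4, L=7; F->plug->C->R->H->L->C->refl->F->L'->E->R'->A->plug->A
Char 3 ('H'): step: R->5, L=7; H->plug->H->R->D->L->B->refl->A->L'->G->R'->B->plug->B
Char 4 ('D'): step: R->6, L=7; D->plug->D->R->A->L->G->refl->D->L'->C->R'->G->plug->G
Char 5 ('G'): step: R->7, L=7; G->plug->G->R->D->L->B->refl->A->L'->G->R'->A->plug->A
Char 6 ('C'): step: R->0, L->0 (L advanced); C->plug->F->R->C->L->A->refl->B->L'->G->R'->B->plug->B
Char 7 ('C'): step: R->1, L=0; C->plug->F->R->C->L->A->refl->B->L'->G->R'->H->plug->H
Char 8 ('H'): step: R->2, L=0; H->plug->H->R->E->L->D->refl->G->L'->A->R'->D->plug->D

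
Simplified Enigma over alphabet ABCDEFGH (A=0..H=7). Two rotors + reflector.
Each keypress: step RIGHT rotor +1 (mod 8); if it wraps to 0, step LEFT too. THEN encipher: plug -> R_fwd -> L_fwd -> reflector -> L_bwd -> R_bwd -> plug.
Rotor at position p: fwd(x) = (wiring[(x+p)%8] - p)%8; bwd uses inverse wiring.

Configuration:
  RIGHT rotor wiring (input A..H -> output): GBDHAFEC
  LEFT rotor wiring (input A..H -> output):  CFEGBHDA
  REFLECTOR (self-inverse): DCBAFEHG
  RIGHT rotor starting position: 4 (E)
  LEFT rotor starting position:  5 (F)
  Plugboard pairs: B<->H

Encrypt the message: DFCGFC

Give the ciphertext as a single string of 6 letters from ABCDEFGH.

Char 1 ('D'): step: R->5, L=5; D->plug->D->R->B->L->G->refl->H->L'->F->R'->C->plug->C
Char 2 ('F'): step: R->6, L=5; F->plug->F->R->B->L->G->refl->H->L'->F->R'->E->plug->E
Char 3 ('C'): step: R->7, L=5; C->plug->C->R->C->L->D->refl->A->L'->E->R'->D->plug->D
Char 4 ('G'): step: R->0, L->6 (L advanced); G->plug->G->R->E->L->G->refl->H->L'->D->R'->C->plug->C
Char 5 ('F'): step: R->1, L=6; F->plug->F->R->D->L->H->refl->G->L'->E->R'->E->plug->E
Char 6 ('C'): step: R->2, L=6; C->plug->C->R->G->L->D->refl->A->L'->F->R'->B->plug->H

Answer: CEDCEH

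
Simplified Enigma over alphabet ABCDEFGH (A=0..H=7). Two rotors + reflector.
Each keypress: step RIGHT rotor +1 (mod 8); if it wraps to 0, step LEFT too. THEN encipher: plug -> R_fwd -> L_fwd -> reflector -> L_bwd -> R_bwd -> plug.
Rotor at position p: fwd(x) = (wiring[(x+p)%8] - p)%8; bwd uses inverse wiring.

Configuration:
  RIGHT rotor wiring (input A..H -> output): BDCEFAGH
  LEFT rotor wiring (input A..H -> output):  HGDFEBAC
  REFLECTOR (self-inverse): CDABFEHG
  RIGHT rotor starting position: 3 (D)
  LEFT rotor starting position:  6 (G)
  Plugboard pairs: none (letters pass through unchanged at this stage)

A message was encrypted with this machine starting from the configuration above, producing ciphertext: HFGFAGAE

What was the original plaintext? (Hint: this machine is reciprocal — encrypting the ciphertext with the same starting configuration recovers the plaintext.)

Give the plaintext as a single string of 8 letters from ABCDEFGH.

Char 1 ('H'): step: R->4, L=6; H->plug->H->R->A->L->C->refl->A->L'->D->R'->D->plug->D
Char 2 ('F'): step: R->5, L=6; F->plug->F->R->F->L->H->refl->G->L'->G->R'->E->plug->E
Char 3 ('G'): step: R->6, L=6; G->plug->G->R->H->L->D->refl->B->L'->C->R'->H->plug->H
Char 4 ('F'): step: R->7, L=6; F->plug->F->R->G->L->G->refl->H->L'->F->R'->E->plug->E
Char 5 ('A'): step: R->0, L->7 (L advanced); A->plug->A->R->B->L->A->refl->C->L'->G->R'->G->plug->G
Char 6 ('G'): step: R->1, L=7; G->plug->G->R->G->L->C->refl->A->L'->B->R'->B->plug->B
Char 7 ('A'): step: R->2, L=7; A->plug->A->R->A->L->D->refl->B->L'->H->R'->G->plug->G
Char 8 ('E'): step: R->3, L=7; E->plug->E->R->E->L->G->refl->H->L'->C->R'->B->plug->B

Answer: DEHEGBGB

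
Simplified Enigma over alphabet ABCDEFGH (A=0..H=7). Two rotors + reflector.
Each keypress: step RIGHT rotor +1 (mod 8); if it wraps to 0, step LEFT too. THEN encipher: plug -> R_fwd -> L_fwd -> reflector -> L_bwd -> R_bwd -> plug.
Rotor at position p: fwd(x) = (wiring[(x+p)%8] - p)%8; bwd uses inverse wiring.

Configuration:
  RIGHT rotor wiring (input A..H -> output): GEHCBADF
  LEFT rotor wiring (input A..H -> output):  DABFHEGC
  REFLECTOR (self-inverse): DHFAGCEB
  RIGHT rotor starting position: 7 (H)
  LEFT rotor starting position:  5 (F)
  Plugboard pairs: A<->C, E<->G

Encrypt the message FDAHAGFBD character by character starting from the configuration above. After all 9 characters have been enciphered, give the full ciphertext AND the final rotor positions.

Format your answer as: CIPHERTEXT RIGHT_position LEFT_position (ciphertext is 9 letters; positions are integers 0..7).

Answer: BEGDDDAEA 0 7

Derivation:
Char 1 ('F'): step: R->0, L->6 (L advanced); F->plug->F->R->A->L->A->refl->D->L'->E->R'->B->plug->B
Char 2 ('D'): step: R->1, L=6; D->plug->D->R->A->L->A->refl->D->L'->E->R'->G->plug->E
Char 3 ('A'): step: R->2, L=6; A->plug->C->R->H->L->G->refl->E->L'->B->R'->E->plug->G
Char 4 ('H'): step: R->3, L=6; H->plug->H->R->E->L->D->refl->A->L'->A->R'->D->plug->D
Char 5 ('A'): step: R->4, L=6; A->plug->C->R->H->L->G->refl->E->L'->B->R'->D->plug->D
Char 6 ('G'): step: R->5, L=6; G->plug->E->R->H->L->G->refl->E->L'->B->R'->D->plug->D
Char 7 ('F'): step: R->6, L=6; F->plug->F->R->E->L->D->refl->A->L'->A->R'->C->plug->A
Char 8 ('B'): step: R->7, L=6; B->plug->B->R->H->L->G->refl->E->L'->B->R'->G->plug->E
Char 9 ('D'): step: R->0, L->7 (L advanced); D->plug->D->R->C->L->B->refl->H->L'->H->R'->C->plug->A
Final: ciphertext=BEGDDDAEA, RIGHT=0, LEFT=7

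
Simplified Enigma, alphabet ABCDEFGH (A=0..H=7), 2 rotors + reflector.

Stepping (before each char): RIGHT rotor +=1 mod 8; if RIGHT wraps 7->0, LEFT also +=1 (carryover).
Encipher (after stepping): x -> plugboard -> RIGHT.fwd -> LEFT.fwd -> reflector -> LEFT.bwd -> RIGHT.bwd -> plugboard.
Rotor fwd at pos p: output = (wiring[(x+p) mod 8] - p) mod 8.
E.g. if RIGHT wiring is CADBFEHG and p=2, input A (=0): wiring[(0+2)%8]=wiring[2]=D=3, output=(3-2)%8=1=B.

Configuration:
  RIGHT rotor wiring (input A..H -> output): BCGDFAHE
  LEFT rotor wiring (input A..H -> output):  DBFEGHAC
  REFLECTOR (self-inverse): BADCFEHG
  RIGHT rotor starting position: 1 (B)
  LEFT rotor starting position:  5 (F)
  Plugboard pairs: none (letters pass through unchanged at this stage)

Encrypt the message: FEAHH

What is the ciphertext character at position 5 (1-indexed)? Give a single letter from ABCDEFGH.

Char 1 ('F'): step: R->2, L=5; F->plug->F->R->C->L->F->refl->E->L'->E->R'->A->plug->A
Char 2 ('E'): step: R->3, L=5; E->plug->E->R->B->L->D->refl->C->L'->A->R'->A->plug->A
Char 3 ('A'): step: R->4, L=5; A->plug->A->R->B->L->D->refl->C->L'->A->R'->D->plug->D
Char 4 ('H'): step: R->5, L=5; H->plug->H->R->A->L->C->refl->D->L'->B->R'->F->plug->F
Char 5 ('H'): step: R->6, L=5; H->plug->H->R->C->L->F->refl->E->L'->E->R'->D->plug->D

D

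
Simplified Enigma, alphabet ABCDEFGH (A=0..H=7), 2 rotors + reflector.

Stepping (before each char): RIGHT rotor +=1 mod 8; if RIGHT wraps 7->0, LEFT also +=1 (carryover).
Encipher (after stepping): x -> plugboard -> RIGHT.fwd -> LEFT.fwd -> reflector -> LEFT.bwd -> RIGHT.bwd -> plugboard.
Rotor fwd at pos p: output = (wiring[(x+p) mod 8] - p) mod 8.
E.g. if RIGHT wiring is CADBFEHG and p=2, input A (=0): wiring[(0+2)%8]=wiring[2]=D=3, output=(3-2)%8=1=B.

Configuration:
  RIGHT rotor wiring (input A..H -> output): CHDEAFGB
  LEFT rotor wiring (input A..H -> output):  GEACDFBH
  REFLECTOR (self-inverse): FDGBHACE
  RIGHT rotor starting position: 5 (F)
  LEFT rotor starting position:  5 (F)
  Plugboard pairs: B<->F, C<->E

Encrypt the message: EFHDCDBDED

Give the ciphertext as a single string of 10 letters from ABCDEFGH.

Answer: DCCBDGAGFF

Derivation:
Char 1 ('E'): step: R->6, L=5; E->plug->C->R->E->L->H->refl->E->L'->B->R'->D->plug->D
Char 2 ('F'): step: R->7, L=5; F->plug->B->R->D->L->B->refl->D->L'->F->R'->E->plug->C
Char 3 ('H'): step: R->0, L->6 (L advanced); H->plug->H->R->B->L->B->refl->D->L'->A->R'->E->plug->C
Char 4 ('D'): step: R->1, L=6; D->plug->D->R->H->L->H->refl->E->L'->F->R'->F->plug->B
Char 5 ('C'): step: R->2, L=6; C->plug->E->R->E->L->C->refl->G->L'->D->R'->D->plug->D
Char 6 ('D'): step: R->3, L=6; D->plug->D->R->D->L->G->refl->C->L'->E->R'->G->plug->G
Char 7 ('B'): step: R->4, L=6; B->plug->F->R->D->L->G->refl->C->L'->E->R'->A->plug->A
Char 8 ('D'): step: R->5, L=6; D->plug->D->R->F->L->E->refl->H->L'->H->R'->G->plug->G
Char 9 ('E'): step: R->6, L=6; E->plug->C->R->E->L->C->refl->G->L'->D->R'->B->plug->F
Char 10 ('D'): step: R->7, L=6; D->plug->D->R->E->L->C->refl->G->L'->D->R'->B->plug->F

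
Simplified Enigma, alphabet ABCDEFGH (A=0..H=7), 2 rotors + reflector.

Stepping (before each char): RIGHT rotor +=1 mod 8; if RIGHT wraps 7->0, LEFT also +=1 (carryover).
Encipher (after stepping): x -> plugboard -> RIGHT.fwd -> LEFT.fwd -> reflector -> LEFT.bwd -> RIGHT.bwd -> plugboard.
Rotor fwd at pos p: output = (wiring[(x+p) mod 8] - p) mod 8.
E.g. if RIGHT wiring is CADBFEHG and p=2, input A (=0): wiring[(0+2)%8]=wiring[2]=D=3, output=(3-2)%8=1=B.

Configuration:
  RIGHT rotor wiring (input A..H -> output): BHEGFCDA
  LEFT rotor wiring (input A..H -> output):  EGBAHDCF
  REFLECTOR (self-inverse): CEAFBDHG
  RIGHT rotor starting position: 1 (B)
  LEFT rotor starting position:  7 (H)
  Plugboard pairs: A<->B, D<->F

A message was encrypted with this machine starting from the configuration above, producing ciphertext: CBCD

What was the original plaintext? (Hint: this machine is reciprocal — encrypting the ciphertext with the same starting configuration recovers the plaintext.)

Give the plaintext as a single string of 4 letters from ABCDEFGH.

Answer: HEBG

Derivation:
Char 1 ('C'): step: R->2, L=7; C->plug->C->R->D->L->C->refl->A->L'->F->R'->H->plug->H
Char 2 ('B'): step: R->3, L=7; B->plug->A->R->D->L->C->refl->A->L'->F->R'->E->plug->E
Char 3 ('C'): step: R->4, L=7; C->plug->C->R->H->L->D->refl->F->L'->B->R'->A->plug->B
Char 4 ('D'): step: R->5, L=7; D->plug->F->R->H->L->D->refl->F->L'->B->R'->G->plug->G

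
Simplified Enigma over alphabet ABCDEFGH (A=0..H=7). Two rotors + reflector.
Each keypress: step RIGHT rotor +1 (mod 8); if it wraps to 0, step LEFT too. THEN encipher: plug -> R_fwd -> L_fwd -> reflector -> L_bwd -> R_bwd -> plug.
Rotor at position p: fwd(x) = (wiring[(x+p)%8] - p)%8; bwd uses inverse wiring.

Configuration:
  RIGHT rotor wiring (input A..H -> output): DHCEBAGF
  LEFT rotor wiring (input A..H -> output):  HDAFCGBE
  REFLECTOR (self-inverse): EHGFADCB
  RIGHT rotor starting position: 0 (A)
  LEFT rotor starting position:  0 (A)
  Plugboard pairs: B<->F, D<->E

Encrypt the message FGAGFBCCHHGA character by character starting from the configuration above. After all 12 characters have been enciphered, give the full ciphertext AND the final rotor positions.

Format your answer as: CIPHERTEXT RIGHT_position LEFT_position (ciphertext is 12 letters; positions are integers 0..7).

Char 1 ('F'): step: R->1, L=0; F->plug->B->R->B->L->D->refl->F->L'->D->R'->C->plug->C
Char 2 ('G'): step: R->2, L=0; G->plug->G->R->B->L->D->refl->F->L'->D->R'->F->plug->B
Char 3 ('A'): step: R->3, L=0; A->plug->A->R->B->L->D->refl->F->L'->D->R'->D->plug->E
Char 4 ('G'): step: R->4, L=0; G->plug->G->R->G->L->B->refl->H->L'->A->R'->H->plug->H
Char 5 ('F'): step: R->5, L=0; F->plug->B->R->B->L->D->refl->F->L'->D->R'->A->plug->A
Char 6 ('B'): step: R->6, L=0; B->plug->F->R->G->L->B->refl->H->L'->A->R'->A->plug->A
Char 7 ('C'): step: R->7, L=0; C->plug->C->R->A->L->H->refl->B->L'->G->R'->A->plug->A
Char 8 ('C'): step: R->0, L->1 (L advanced); C->plug->C->R->C->L->E->refl->A->L'->F->R'->H->plug->H
Char 9 ('H'): step: R->1, L=1; H->plug->H->R->C->L->E->refl->A->L'->F->R'->F->plug->B
Char 10 ('H'): step: R->2, L=1; H->plug->H->R->F->L->A->refl->E->L'->C->R'->B->plug->F
Char 11 ('G'): step: R->3, L=1; G->plug->G->R->E->L->F->refl->D->L'->G->R'->B->plug->F
Char 12 ('A'): step: R->4, L=1; A->plug->A->R->F->L->A->refl->E->L'->C->R'->C->plug->C
Final: ciphertext=CBEHAAAHBFFC, RIGHT=4, LEFT=1

Answer: CBEHAAAHBFFC 4 1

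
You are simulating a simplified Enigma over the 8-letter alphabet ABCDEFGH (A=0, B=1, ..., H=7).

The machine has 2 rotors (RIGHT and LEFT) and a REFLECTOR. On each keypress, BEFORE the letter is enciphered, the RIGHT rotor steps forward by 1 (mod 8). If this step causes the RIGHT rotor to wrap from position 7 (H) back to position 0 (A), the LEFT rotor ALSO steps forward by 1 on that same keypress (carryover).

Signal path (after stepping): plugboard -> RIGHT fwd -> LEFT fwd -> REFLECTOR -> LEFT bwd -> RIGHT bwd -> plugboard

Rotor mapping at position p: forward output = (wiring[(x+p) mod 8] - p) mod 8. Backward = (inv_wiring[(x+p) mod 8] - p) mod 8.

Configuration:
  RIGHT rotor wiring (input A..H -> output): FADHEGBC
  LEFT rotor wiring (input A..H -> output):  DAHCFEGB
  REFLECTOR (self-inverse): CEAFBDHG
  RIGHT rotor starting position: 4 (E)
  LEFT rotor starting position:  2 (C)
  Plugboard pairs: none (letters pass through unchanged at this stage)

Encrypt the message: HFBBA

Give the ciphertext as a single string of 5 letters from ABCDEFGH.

Char 1 ('H'): step: R->5, L=2; H->plug->H->R->H->L->G->refl->H->L'->F->R'->C->plug->C
Char 2 ('F'): step: R->6, L=2; F->plug->F->R->B->L->A->refl->C->L'->D->R'->A->plug->A
Char 3 ('B'): step: R->7, L=2; B->plug->B->R->G->L->B->refl->E->L'->E->R'->D->plug->D
Char 4 ('B'): step: R->0, L->3 (L advanced); B->plug->B->R->A->L->H->refl->G->L'->E->R'->E->plug->E
Char 5 ('A'): step: R->1, L=3; A->plug->A->R->H->L->E->refl->B->L'->C->R'->B->plug->B

Answer: CADEB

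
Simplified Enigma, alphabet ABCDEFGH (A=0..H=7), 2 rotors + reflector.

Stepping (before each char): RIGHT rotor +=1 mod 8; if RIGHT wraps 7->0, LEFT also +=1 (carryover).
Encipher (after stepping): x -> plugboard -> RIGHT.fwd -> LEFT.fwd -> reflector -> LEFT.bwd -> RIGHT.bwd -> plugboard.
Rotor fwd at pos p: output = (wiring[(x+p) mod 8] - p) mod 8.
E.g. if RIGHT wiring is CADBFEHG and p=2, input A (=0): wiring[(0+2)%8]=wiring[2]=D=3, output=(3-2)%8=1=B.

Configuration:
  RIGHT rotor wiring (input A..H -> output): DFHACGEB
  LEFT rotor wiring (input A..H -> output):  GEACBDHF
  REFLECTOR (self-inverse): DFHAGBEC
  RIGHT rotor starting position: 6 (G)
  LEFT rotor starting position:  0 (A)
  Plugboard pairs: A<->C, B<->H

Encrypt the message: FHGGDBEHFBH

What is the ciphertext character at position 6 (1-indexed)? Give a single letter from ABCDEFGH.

Char 1 ('F'): step: R->7, L=0; F->plug->F->R->D->L->C->refl->H->L'->G->R'->C->plug->A
Char 2 ('H'): step: R->0, L->1 (L advanced); H->plug->B->R->F->L->G->refl->E->L'->G->R'->F->plug->F
Char 3 ('G'): step: R->1, L=1; G->plug->G->R->A->L->D->refl->A->L'->D->R'->F->plug->F
Char 4 ('G'): step: R->2, L=1; G->plug->G->R->B->L->H->refl->C->L'->E->R'->D->plug->D
Char 5 ('D'): step: R->3, L=1; D->plug->D->R->B->L->H->refl->C->L'->E->R'->H->plug->B
Char 6 ('B'): step: R->4, L=1; B->plug->H->R->E->L->C->refl->H->L'->B->R'->F->plug->F

F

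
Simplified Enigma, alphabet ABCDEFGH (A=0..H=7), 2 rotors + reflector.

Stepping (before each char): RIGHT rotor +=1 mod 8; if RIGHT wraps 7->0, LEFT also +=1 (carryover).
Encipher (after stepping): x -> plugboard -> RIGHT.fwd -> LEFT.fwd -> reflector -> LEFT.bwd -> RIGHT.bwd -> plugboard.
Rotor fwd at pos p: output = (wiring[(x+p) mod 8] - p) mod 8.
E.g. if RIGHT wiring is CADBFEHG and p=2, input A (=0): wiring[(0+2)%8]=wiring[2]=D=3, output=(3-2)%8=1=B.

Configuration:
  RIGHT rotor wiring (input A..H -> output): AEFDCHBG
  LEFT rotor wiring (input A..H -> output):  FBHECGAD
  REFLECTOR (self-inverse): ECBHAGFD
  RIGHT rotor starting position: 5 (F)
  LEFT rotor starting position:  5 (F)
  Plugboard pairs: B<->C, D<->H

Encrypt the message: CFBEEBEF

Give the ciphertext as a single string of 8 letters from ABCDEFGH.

Char 1 ('C'): step: R->6, L=5; C->plug->B->R->A->L->B->refl->C->L'->F->R'->F->plug->F
Char 2 ('F'): step: R->7, L=5; F->plug->F->R->D->L->A->refl->E->L'->E->R'->E->plug->E
Char 3 ('B'): step: R->0, L->6 (L advanced); B->plug->C->R->F->L->G->refl->F->L'->B->R'->G->plug->G
Char 4 ('E'): step: R->1, L=6; E->plug->E->R->G->L->E->refl->A->L'->H->R'->H->plug->D
Char 5 ('E'): step: R->2, L=6; E->plug->E->R->H->L->A->refl->E->L'->G->R'->G->plug->G
Char 6 ('B'): step: R->3, L=6; B->plug->C->R->E->L->B->refl->C->L'->A->R'->A->plug->A
Char 7 ('E'): step: R->4, L=6; E->plug->E->R->E->L->B->refl->C->L'->A->R'->F->plug->F
Char 8 ('F'): step: R->5, L=6; F->plug->F->R->A->L->C->refl->B->L'->E->R'->B->plug->C

Answer: FEGDGAFC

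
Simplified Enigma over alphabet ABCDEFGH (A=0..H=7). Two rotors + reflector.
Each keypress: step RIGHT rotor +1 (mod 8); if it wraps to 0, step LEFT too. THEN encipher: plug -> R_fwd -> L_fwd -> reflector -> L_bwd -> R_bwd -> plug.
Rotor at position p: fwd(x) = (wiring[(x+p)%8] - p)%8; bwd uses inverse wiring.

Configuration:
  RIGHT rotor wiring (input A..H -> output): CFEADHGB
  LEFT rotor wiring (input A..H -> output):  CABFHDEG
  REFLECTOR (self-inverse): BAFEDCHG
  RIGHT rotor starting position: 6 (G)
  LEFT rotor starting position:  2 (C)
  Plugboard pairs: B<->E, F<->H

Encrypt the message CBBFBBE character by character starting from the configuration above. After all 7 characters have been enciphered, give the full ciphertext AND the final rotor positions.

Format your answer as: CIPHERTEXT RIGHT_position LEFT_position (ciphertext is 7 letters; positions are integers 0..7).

Answer: EAGAEGC 5 3

Derivation:
Char 1 ('C'): step: R->7, L=2; C->plug->C->R->G->L->A->refl->B->L'->D->R'->B->plug->E
Char 2 ('B'): step: R->0, L->3 (L advanced); B->plug->E->R->D->L->B->refl->A->L'->C->R'->A->plug->A
Char 3 ('B'): step: R->1, L=3; B->plug->E->R->G->L->F->refl->C->L'->A->R'->G->plug->G
Char 4 ('F'): step: R->2, L=3; F->plug->H->R->D->L->B->refl->A->L'->C->R'->A->plug->A
Char 5 ('B'): step: R->3, L=3; B->plug->E->R->G->L->F->refl->C->L'->A->R'->B->plug->E
Char 6 ('B'): step: R->4, L=3; B->plug->E->R->G->L->F->refl->C->L'->A->R'->G->plug->G
Char 7 ('E'): step: R->5, L=3; E->plug->B->R->B->L->E->refl->D->L'->E->R'->C->plug->C
Final: ciphertext=EAGAEGC, RIGHT=5, LEFT=3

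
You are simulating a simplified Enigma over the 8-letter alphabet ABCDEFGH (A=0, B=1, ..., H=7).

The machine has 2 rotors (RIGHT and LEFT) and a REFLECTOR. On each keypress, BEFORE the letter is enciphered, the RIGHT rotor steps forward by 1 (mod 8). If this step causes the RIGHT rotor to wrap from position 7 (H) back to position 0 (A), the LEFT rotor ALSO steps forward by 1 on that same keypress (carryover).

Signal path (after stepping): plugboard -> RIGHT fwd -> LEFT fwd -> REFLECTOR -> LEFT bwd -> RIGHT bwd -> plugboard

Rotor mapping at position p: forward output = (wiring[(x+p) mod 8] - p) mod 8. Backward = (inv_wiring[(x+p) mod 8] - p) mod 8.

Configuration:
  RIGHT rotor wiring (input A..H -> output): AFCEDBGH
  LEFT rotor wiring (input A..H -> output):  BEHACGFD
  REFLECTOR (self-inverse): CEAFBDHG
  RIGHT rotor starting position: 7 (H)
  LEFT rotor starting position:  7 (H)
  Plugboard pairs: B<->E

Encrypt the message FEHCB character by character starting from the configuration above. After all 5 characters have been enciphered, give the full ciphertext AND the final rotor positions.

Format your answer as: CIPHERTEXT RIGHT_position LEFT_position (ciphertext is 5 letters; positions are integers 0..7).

Char 1 ('F'): step: R->0, L->0 (L advanced); F->plug->F->R->B->L->E->refl->B->L'->A->R'->A->plug->A
Char 2 ('E'): step: R->1, L=0; E->plug->B->R->B->L->E->refl->B->L'->A->R'->E->plug->B
Char 3 ('H'): step: R->2, L=0; H->plug->H->R->D->L->A->refl->C->L'->E->R'->E->plug->B
Char 4 ('C'): step: R->3, L=0; C->plug->C->R->G->L->F->refl->D->L'->H->R'->H->plug->H
Char 5 ('B'): step: R->4, L=0; B->plug->E->R->E->L->C->refl->A->L'->D->R'->D->plug->D
Final: ciphertext=ABBHD, RIGHT=4, LEFT=0

Answer: ABBHD 4 0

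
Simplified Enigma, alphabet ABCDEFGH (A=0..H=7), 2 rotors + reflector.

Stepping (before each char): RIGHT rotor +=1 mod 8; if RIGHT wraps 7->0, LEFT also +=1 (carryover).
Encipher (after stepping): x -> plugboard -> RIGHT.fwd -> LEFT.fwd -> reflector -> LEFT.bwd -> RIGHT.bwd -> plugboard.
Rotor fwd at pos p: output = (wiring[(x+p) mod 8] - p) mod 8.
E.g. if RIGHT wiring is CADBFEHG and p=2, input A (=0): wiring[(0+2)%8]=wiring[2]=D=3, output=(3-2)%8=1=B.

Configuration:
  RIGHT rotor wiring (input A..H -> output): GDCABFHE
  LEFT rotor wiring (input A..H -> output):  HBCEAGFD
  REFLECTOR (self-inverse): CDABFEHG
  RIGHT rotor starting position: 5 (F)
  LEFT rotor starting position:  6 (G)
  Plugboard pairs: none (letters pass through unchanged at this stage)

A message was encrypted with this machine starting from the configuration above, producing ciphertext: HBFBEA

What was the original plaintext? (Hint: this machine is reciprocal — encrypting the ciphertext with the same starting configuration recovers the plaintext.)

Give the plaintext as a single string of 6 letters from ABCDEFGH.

Answer: BGBADF

Derivation:
Char 1 ('H'): step: R->6, L=6; H->plug->H->R->H->L->A->refl->C->L'->G->R'->B->plug->B
Char 2 ('B'): step: R->7, L=6; B->plug->B->R->H->L->A->refl->C->L'->G->R'->G->plug->G
Char 3 ('F'): step: R->0, L->7 (L advanced); F->plug->F->R->F->L->B->refl->D->L'->D->R'->B->plug->B
Char 4 ('B'): step: R->1, L=7; B->plug->B->R->B->L->A->refl->C->L'->C->R'->A->plug->A
Char 5 ('E'): step: R->2, L=7; E->plug->E->R->F->L->B->refl->D->L'->D->R'->D->plug->D
Char 6 ('A'): step: R->3, L=7; A->plug->A->R->F->L->B->refl->D->L'->D->R'->F->plug->F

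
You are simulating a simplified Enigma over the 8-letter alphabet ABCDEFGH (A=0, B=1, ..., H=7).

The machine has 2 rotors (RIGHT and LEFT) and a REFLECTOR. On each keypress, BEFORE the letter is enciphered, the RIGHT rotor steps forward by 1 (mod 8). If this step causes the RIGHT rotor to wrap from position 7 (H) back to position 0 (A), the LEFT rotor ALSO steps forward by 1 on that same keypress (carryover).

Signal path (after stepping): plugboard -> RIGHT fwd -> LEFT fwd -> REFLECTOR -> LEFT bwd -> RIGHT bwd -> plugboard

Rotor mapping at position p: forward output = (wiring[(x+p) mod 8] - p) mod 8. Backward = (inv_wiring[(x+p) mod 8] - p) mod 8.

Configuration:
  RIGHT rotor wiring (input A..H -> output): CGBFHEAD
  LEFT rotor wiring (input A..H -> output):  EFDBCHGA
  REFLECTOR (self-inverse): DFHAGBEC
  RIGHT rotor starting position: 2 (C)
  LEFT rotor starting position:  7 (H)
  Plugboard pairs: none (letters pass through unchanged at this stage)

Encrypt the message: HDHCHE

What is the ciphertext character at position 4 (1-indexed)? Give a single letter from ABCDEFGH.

Char 1 ('H'): step: R->3, L=7; H->plug->H->R->G->L->A->refl->D->L'->F->R'->D->plug->D
Char 2 ('D'): step: R->4, L=7; D->plug->D->R->H->L->H->refl->C->L'->E->R'->C->plug->C
Char 3 ('H'): step: R->5, L=7; H->plug->H->R->C->L->G->refl->E->L'->D->R'->B->plug->B
Char 4 ('C'): step: R->6, L=7; C->plug->C->R->E->L->C->refl->H->L'->H->R'->F->plug->F

F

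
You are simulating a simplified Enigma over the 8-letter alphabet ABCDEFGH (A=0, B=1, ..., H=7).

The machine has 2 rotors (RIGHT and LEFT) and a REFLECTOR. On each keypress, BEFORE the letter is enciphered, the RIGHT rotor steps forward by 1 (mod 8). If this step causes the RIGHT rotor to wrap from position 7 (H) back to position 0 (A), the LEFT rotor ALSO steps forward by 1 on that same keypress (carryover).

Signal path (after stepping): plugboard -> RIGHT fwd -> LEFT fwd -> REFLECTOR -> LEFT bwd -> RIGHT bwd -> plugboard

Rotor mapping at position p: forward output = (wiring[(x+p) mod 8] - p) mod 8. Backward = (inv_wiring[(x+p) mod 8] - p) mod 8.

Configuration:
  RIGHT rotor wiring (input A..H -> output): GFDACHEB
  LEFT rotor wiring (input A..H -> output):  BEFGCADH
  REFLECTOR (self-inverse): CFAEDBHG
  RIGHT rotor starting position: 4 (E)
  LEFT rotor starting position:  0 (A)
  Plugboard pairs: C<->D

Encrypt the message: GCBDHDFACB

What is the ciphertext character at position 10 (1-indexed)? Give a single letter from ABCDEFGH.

Char 1 ('G'): step: R->5, L=0; G->plug->G->R->D->L->G->refl->H->L'->H->R'->B->plug->B
Char 2 ('C'): step: R->6, L=0; C->plug->D->R->H->L->H->refl->G->L'->D->R'->B->plug->B
Char 3 ('B'): step: R->7, L=0; B->plug->B->R->H->L->H->refl->G->L'->D->R'->F->plug->F
Char 4 ('D'): step: R->0, L->1 (L advanced); D->plug->C->R->D->L->B->refl->F->L'->C->R'->E->plug->E
Char 5 ('H'): step: R->1, L=1; H->plug->H->R->F->L->C->refl->A->L'->H->R'->C->plug->D
Char 6 ('D'): step: R->2, L=1; D->plug->C->R->A->L->D->refl->E->L'->B->R'->A->plug->A
Char 7 ('F'): step: R->3, L=1; F->plug->F->R->D->L->B->refl->F->L'->C->R'->G->plug->G
Char 8 ('A'): step: R->4, L=1; A->plug->A->R->G->L->G->refl->H->L'->E->R'->H->plug->H
Char 9 ('C'): step: R->5, L=1; C->plug->D->R->B->L->E->refl->D->L'->A->R'->E->plug->E
Char 10 ('B'): step: R->6, L=1; B->plug->B->R->D->L->B->refl->F->L'->C->R'->F->plug->F

F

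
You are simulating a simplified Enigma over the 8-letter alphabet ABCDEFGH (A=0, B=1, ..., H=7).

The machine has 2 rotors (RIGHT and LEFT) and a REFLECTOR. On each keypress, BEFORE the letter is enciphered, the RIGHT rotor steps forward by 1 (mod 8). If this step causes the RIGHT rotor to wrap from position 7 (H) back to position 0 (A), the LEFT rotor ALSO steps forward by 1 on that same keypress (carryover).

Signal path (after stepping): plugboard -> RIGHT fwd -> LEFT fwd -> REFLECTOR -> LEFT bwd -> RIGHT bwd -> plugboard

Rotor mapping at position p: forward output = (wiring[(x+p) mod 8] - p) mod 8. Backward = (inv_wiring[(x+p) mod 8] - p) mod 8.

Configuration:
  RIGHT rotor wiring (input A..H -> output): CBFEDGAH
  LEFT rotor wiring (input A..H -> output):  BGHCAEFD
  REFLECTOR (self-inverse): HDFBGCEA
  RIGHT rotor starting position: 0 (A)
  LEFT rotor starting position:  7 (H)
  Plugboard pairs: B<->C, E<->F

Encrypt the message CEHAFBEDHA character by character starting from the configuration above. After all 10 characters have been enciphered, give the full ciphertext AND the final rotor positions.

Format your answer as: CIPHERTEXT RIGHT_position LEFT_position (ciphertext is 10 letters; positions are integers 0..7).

Answer: FDBHDGFAFF 2 0

Derivation:
Char 1 ('C'): step: R->1, L=7; C->plug->B->R->E->L->D->refl->B->L'->F->R'->E->plug->F
Char 2 ('E'): step: R->2, L=7; E->plug->F->R->F->L->B->refl->D->L'->E->R'->D->plug->D
Char 3 ('H'): step: R->3, L=7; H->plug->H->R->C->L->H->refl->A->L'->D->R'->C->plug->B
Char 4 ('A'): step: R->4, L=7; A->plug->A->R->H->L->G->refl->E->L'->A->R'->H->plug->H
Char 5 ('F'): step: R->5, L=7; F->plug->E->R->E->L->D->refl->B->L'->F->R'->D->plug->D
Char 6 ('B'): step: R->6, L=7; B->plug->C->R->E->L->D->refl->B->L'->F->R'->G->plug->G
Char 7 ('E'): step: R->7, L=7; E->plug->F->R->E->L->D->refl->B->L'->F->R'->E->plug->F
Char 8 ('D'): step: R->0, L->0 (L advanced); D->plug->D->R->E->L->A->refl->H->L'->C->R'->A->plug->A
Char 9 ('H'): step: R->1, L=0; H->plug->H->R->B->L->G->refl->E->L'->F->R'->E->plug->F
Char 10 ('A'): step: R->2, L=0; A->plug->A->R->D->L->C->refl->F->L'->G->R'->E->plug->F
Final: ciphertext=FDBHDGFAFF, RIGHT=2, LEFT=0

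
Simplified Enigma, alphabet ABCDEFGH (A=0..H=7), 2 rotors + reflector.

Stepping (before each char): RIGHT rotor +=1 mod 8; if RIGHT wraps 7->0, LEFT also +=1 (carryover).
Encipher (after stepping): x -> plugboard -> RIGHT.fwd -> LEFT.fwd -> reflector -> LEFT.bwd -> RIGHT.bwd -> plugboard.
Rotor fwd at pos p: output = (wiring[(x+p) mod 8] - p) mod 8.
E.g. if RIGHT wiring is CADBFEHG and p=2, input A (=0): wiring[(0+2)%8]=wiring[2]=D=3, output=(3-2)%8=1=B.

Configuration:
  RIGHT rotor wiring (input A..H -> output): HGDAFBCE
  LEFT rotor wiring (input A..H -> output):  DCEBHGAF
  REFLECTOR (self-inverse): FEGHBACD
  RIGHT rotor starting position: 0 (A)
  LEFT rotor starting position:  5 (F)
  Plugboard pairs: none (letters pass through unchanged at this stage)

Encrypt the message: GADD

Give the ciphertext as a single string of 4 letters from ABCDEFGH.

Answer: CGGC

Derivation:
Char 1 ('G'): step: R->1, L=5; G->plug->G->R->D->L->G->refl->C->L'->H->R'->C->plug->C
Char 2 ('A'): step: R->2, L=5; A->plug->A->R->B->L->D->refl->H->L'->F->R'->G->plug->G
Char 3 ('D'): step: R->3, L=5; D->plug->D->R->H->L->C->refl->G->L'->D->R'->G->plug->G
Char 4 ('D'): step: R->4, L=5; D->plug->D->R->A->L->B->refl->E->L'->G->R'->C->plug->C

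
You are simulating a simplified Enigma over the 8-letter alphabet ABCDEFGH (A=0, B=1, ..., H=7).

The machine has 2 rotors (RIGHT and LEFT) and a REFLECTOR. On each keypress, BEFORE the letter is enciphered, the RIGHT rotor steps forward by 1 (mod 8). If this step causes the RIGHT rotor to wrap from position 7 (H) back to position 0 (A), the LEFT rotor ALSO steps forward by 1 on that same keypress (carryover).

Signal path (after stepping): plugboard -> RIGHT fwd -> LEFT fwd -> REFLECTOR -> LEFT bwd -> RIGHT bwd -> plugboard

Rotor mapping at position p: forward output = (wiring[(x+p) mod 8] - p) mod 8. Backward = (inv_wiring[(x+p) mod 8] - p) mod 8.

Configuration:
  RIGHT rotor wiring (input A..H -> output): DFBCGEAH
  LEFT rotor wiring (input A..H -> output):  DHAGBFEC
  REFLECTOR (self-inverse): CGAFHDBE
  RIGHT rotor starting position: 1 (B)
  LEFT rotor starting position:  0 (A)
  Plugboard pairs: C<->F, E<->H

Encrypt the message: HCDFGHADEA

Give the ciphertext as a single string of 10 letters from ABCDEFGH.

Answer: GDFAFBEEAB

Derivation:
Char 1 ('H'): step: R->2, L=0; H->plug->E->R->G->L->E->refl->H->L'->B->R'->G->plug->G
Char 2 ('C'): step: R->3, L=0; C->plug->F->R->A->L->D->refl->F->L'->F->R'->D->plug->D
Char 3 ('D'): step: R->4, L=0; D->plug->D->R->D->L->G->refl->B->L'->E->R'->C->plug->F
Char 4 ('F'): step: R->5, L=0; F->plug->C->R->C->L->A->refl->C->L'->H->R'->A->plug->A
Char 5 ('G'): step: R->6, L=0; G->plug->G->R->A->L->D->refl->F->L'->F->R'->C->plug->F
Char 6 ('H'): step: R->7, L=0; H->plug->E->R->D->L->G->refl->B->L'->E->R'->B->plug->B
Char 7 ('A'): step: R->0, L->1 (L advanced); A->plug->A->R->D->L->A->refl->C->L'->H->R'->H->plug->E
Char 8 ('D'): step: R->1, L=1; D->plug->D->R->F->L->D->refl->F->L'->C->R'->H->plug->E
Char 9 ('E'): step: R->2, L=1; E->plug->H->R->D->L->A->refl->C->L'->H->R'->A->plug->A
Char 10 ('A'): step: R->3, L=1; A->plug->A->R->H->L->C->refl->A->L'->D->R'->B->plug->B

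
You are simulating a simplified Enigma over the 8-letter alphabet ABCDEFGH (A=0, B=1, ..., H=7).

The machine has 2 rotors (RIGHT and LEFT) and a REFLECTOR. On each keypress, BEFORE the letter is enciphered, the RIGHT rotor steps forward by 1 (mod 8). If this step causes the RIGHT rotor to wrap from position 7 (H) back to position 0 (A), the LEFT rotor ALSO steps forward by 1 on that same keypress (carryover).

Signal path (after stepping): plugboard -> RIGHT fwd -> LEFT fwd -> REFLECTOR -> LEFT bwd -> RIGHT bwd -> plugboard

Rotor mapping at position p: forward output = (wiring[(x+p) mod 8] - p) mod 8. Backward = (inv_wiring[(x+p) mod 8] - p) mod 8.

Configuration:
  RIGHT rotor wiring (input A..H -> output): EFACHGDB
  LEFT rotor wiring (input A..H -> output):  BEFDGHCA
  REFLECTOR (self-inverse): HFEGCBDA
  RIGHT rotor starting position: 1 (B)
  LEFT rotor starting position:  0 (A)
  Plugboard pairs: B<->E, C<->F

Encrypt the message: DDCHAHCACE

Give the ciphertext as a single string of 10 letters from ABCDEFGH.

Answer: HGHBDBBGAD

Derivation:
Char 1 ('D'): step: R->2, L=0; D->plug->D->R->E->L->G->refl->D->L'->D->R'->H->plug->H
Char 2 ('D'): step: R->3, L=0; D->plug->D->R->A->L->B->refl->F->L'->C->R'->G->plug->G
Char 3 ('C'): step: R->4, L=0; C->plug->F->R->B->L->E->refl->C->L'->G->R'->H->plug->H
Char 4 ('H'): step: R->5, L=0; H->plug->H->R->C->L->F->refl->B->L'->A->R'->E->plug->B
Char 5 ('A'): step: R->6, L=0; A->plug->A->R->F->L->H->refl->A->L'->H->R'->D->plug->D
Char 6 ('H'): step: R->7, L=0; H->plug->H->R->E->L->G->refl->D->L'->D->R'->E->plug->B
Char 7 ('C'): step: R->0, L->1 (L advanced); C->plug->F->R->G->L->H->refl->A->L'->H->R'->E->plug->B
Char 8 ('A'): step: R->1, L=1; A->plug->A->R->E->L->G->refl->D->L'->A->R'->G->plug->G
Char 9 ('C'): step: R->2, L=1; C->plug->F->R->H->L->A->refl->H->L'->G->R'->A->plug->A
Char 10 ('E'): step: R->3, L=1; E->plug->B->R->E->L->G->refl->D->L'->A->R'->D->plug->D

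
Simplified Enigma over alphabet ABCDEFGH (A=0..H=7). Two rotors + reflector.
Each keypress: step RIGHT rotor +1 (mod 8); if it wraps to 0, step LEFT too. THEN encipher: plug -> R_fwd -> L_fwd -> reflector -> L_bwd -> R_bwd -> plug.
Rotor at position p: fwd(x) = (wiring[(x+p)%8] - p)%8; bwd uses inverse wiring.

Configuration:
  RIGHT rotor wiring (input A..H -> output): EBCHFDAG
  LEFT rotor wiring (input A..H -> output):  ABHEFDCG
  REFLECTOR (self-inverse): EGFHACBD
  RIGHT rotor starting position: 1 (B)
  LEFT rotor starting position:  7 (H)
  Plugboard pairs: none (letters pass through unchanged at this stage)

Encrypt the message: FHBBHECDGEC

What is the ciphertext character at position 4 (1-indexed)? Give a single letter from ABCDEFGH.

Char 1 ('F'): step: R->2, L=7; F->plug->F->R->E->L->F->refl->C->L'->C->R'->G->plug->G
Char 2 ('H'): step: R->3, L=7; H->plug->H->R->H->L->D->refl->H->L'->A->R'->C->plug->C
Char 3 ('B'): step: R->4, L=7; B->plug->B->R->H->L->D->refl->H->L'->A->R'->E->plug->E
Char 4 ('B'): step: R->5, L=7; B->plug->B->R->D->L->A->refl->E->L'->G->R'->A->plug->A

A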